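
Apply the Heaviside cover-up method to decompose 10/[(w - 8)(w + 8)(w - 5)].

Cover (w - 8), w=8: P = 10/[(8 + 8)(8 - 5)] = 5/24. Cover (w + 8), w=-8: Q = 10/[(-8 - 8)(-8 - 5)] = 5/104. Cover (w - 5), w=5: R = 10/[(5 - 8)(5 + 8)] = -10/39.
Result: (5/24)/(w - 8) + (5/104)/(w + 8) - (10/39)/(w - 5)


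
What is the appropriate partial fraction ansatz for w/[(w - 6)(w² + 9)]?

Linear + irreducible quadratic: P/(w - 6) + (Qw + R)/(w² + 9)


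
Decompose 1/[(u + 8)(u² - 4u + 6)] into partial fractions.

Cover-up at u = -8: P = 1/((-8)² - 4·(-8) + 6) = 1/102. Then Q = -P = -1/102, R = -P·(-4 - 8) = 2/17
Result: (1/102)/(u + 8) - ((1/102)u - 2/17)/(u² - 4u + 6)


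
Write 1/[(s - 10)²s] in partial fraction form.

Cover-up at s=0: C = 1/(0 - 10)² = 1/100. Cover-up at s=10: B = 1/(10 - 0) = 1/10. Comparing s² coeff: A = -C = -1/100
Result: (-1/100)/(s - 10) + (1/10)/(s - 10)² + (1/100)/s


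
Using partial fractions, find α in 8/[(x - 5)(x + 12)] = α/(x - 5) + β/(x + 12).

Cover-up at x = 5: α = 8/(5 + 12) = 8/17


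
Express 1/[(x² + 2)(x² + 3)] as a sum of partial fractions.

Coefficient matching gives P = R = 0, Q = 1/(3-2) = 1, S = -Q = -1
Result: 1/(x² + 2) - 1/(x² + 3)


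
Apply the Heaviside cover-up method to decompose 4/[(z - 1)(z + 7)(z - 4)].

Cover (z - 1), z=1: A = 4/[(1 + 7)(1 - 4)] = -1/6. Cover (z + 7), z=-7: B = 4/[(-7 - 1)(-7 - 4)] = 1/22. Cover (z - 4), z=4: C = 4/[(4 - 1)(4 + 7)] = 4/33.
Result: (-1/6)/(z - 1) + (1/22)/(z + 7) + (4/33)/(z - 4)


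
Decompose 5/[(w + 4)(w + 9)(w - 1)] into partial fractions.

Using cover-up method: P = -1/5, Q = 1/10, R = 1/10
Result: (-1/5)/(w + 4) + (1/10)/(w + 9) + (1/10)/(w - 1)


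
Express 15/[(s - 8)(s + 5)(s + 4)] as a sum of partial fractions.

Using cover-up method: A = 5/52, B = 15/13, C = -5/4
Result: (5/52)/(s - 8) + (15/13)/(s + 5) - (5/4)/(s + 4)


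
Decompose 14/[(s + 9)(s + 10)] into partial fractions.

14/(s + 9)(s + 10) = A/(s + 9) + B/(s + 10). A = 14/(-9 + 10) = 14, B = 14/(-10 + 9) = -14
Result: 14/(s + 9) - 14/(s + 10)


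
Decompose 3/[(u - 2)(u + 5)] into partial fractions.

3/(u - 2)(u + 5) = α/(u - 2) + β/(u + 5). α = 3/(2 + 5) = 3/7, β = 3/(-5 - 2) = -3/7
Result: (3/7)/(u - 2) - (3/7)/(u + 5)


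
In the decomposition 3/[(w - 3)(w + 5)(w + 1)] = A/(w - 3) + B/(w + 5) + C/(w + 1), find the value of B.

Cover-up at w = -5: B = 3/[(-5 - 3)(-5 + 1)] = 3/[(-8)(-4)] = 3/32


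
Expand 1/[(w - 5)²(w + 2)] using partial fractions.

Cover-up at w=-2: γ = 1/(-2 - 5)² = 1/49. Cover-up at w=5: β = 1/(5 + 2) = 1/7. Comparing w² coeff: α = -γ = -1/49
Result: (-1/49)/(w - 5) + (1/7)/(w - 5)² + (1/49)/(w + 2)


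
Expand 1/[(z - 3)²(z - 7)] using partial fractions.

Cover-up at z=7: C = 1/(7 - 3)² = 1/16. Cover-up at z=3: B = 1/(3 - 7) = -1/4. Comparing z² coeff: A = -C = -1/16
Result: (-1/16)/(z - 3) - (1/4)/(z - 3)² + (1/16)/(z - 7)


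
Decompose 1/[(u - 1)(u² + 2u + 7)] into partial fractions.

Cover-up at u = 1: A = 1/(1² + 2·1 + 7) = 1/10. Then B = -A = -1/10, C = -A·(2 + 1) = -3/10
Result: (1/10)/(u - 1) - ((1/10)u + 3/10)/(u² + 2u + 7)


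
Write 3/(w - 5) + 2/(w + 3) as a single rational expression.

Common denominator (w - 5)(w + 3). Numerator: 3(w + 3) + 2(w - 5) = (3w + 9) + (2w - 10) = 5w - 1
Result: (5w - 1)/[(w - 5)(w + 3)]


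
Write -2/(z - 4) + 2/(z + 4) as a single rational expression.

Common denominator (z - 4)(z + 4). Numerator: -2(z + 4) + 2(z - 4) = (-2z - 8) + (2z - 8) = -16
Result: (-16)/[(z - 4)(z + 4)]


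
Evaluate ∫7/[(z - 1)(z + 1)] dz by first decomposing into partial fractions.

Decompose: 7/[(z - 1)(z + 1)] = (7/2)/(z - 1) - (7/2)/(z + 1). Integrate each term: (7/2) ln|(z - 1)| - (7/2) ln|(z + 1)| + C


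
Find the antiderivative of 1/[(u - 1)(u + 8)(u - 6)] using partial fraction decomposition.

Cover-up: A = -1/45, B = 1/126, C = 1/70. Decomposition: (-1/45)/(u - 1) + (1/126)/(u + 8) + (1/70)/(u - 6). Integrate each term: (-1/45) ln|(u - 1)| + (1/126) ln|(u + 8)| + (1/70) ln|(u - 6)| + C


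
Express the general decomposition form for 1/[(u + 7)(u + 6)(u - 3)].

Three distinct linear factors: A/(u + 7) + B/(u + 6) + C/(u - 3)


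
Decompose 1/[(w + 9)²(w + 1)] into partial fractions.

Cover-up at w=-1: C = 1/(-1 + 9)² = 1/64. Cover-up at w=-9: B = 1/(-9 + 1) = -1/8. Comparing w² coeff: A = -C = -1/64
Result: (-1/64)/(w + 9) - (1/8)/(w + 9)² + (1/64)/(w + 1)


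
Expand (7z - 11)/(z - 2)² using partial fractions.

(7z - 11) = A(z - 2) + B. At z = 2: B = 7·2 - 11 = 3. Coeff of z: A = 7
Result: 7/(z - 2) + 3/(z - 2)²


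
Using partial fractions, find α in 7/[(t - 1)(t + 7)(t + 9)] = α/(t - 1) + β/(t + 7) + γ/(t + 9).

Cover-up at t = 1: α = 7/[(1 + 7)(1 + 9)] = 7/[(8)(10)] = 7/80


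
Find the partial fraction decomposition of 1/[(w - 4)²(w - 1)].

Cover-up at w=1: C = 1/(1 - 4)² = 1/9. Cover-up at w=4: B = 1/(4 - 1) = 1/3. Comparing w² coeff: A = -C = -1/9
Result: (-1/9)/(w - 4) + (1/3)/(w - 4)² + (1/9)/(w - 1)


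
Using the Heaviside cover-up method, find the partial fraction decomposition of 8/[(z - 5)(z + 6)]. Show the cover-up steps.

Cover (z - 5): set z=5, get P = 8/(5 + 6) = 8/11. Cover (z + 6): set z=-6, get Q = 8/(-6 - 5) = -8/11.
Result: (8/11)/(z - 5) - (8/11)/(z + 6)


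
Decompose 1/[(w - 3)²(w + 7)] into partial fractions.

Cover-up at w=-7: γ = 1/(-7 - 3)² = 1/100. Cover-up at w=3: β = 1/(3 + 7) = 1/10. Comparing w² coeff: α = -γ = -1/100
Result: (-1/100)/(w - 3) + (1/10)/(w - 3)² + (1/100)/(w + 7)


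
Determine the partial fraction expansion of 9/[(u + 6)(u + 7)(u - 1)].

Using cover-up method: α = -9/7, β = 9/8, γ = 9/56
Result: (-9/7)/(u + 6) + (9/8)/(u + 7) + (9/56)/(u - 1)


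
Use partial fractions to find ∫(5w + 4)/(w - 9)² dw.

Decompose: A = 5, B = 5·9 + 4 = 49, so (5w + 4)/(w - 9)² = 5/(w - 9) + 49/(w - 9)². Integrate: ∫ A/(w - 9) dw = 5 ln|(w - 9)|; ∫ B/(w - 9)² dw = -49/(w - 9). Sum: 5 ln|(w - 9)| - 49/(w - 9) + C


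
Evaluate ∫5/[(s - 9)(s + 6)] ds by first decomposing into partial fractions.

Decompose: 5/[(s - 9)(s + 6)] = (1/3)/(s - 9) - (1/3)/(s + 6). Integrate each term: (1/3) ln|(s - 9)| - (1/3) ln|(s + 6)| + C


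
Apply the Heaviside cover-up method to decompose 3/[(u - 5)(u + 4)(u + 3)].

Cover (u - 5), u=5: P = 3/[(5 + 4)(5 + 3)] = 1/24. Cover (u + 4), u=-4: Q = 3/[(-4 - 5)(-4 + 3)] = 1/3. Cover (u + 3), u=-3: R = 3/[(-3 - 5)(-3 + 4)] = -3/8.
Result: (1/24)/(u - 5) + (1/3)/(u + 4) - (3/8)/(u + 3)


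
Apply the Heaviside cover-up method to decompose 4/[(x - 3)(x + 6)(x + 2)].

Cover (x - 3), x=3: P = 4/[(3 + 6)(3 + 2)] = 4/45. Cover (x + 6), x=-6: Q = 4/[(-6 - 3)(-6 + 2)] = 1/9. Cover (x + 2), x=-2: R = 4/[(-2 - 3)(-2 + 6)] = -1/5.
Result: (4/45)/(x - 3) + (1/9)/(x + 6) - (1/5)/(x + 2)


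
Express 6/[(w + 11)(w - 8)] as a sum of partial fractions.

6/(w + 11)(w - 8) = A/(w + 11) + B/(w - 8). A = 6/(-11 - 8) = -6/19, B = 6/(8 + 11) = 6/19
Result: (-6/19)/(w + 11) + (6/19)/(w - 8)


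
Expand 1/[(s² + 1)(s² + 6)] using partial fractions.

Coefficient matching gives A = C = 0, B = 1/(6-1) = 1/5, D = -B = -1/5
Result: (1/5)/(s² + 1) - (1/5)/(s² + 6)


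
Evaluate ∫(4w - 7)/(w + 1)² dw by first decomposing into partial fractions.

Decompose: A = 4, B = 4·(-1) - 7 = -11, so (4w - 7)/(w + 1)² = 4/(w + 1) - 11/(w + 1)². Integrate: ∫ A/(w + 1) dw = 4 ln|(w + 1)|; ∫ B/(w + 1)² dw = 11/(w + 1). Sum: 4 ln|(w + 1)| + 11/(w + 1) + C


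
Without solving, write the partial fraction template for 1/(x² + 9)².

Repeated quadratic factor: (Px + Q)/(x² + 9) + (Rx + S)/(x² + 9)²


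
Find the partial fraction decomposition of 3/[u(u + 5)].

3/u(u + 5) = P/u + Q/(u + 5). P = 3/(0 + 5) = 3/5, Q = 3/(-5 - 0) = -3/5
Result: (3/5)/u - (3/5)/(u + 5)


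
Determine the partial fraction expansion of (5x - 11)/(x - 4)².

(5x - 11) = A(x - 4) + B. At x = 4: B = 5·4 - 11 = 9. Coeff of x: A = 5
Result: 5/(x - 4) + 9/(x - 4)²


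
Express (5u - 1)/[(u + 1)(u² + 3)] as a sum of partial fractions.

At u=-1: A = (5·(-1) - 1)/((-1)² + 3) = -3/2. B = -A = 3/2, C = 5 - (-1)·A = 7/2
Result: (-3/2)/(u + 1) + ((3/2)u + 7/2)/(u² + 3)


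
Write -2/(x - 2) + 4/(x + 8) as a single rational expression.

Common denominator (x - 2)(x + 8). Numerator: -2(x + 8) + 4(x - 2) = (-2x - 16) + (4x - 8) = 2x - 24
Result: (2x - 24)/[(x - 2)(x + 8)]


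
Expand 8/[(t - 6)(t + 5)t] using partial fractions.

Using cover-up method: A = 4/33, B = 8/55, C = -4/15
Result: (4/33)/(t - 6) + (8/55)/(t + 5) - (4/15)/t


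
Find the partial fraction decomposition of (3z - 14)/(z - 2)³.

(3z - 14) = A(z - 2)² + B(z - 2) + C. At z = 2: C = 3·2 - 14 = -8. Coefficients: A = 0, B = 3
Result: 3/(z - 2)² - 8/(z - 2)³


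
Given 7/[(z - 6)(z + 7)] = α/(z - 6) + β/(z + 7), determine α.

Cover-up at z = 6: α = 7/(6 + 7) = 7/13


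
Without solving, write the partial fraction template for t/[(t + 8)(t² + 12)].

Linear + irreducible quadratic: α/(t + 8) + (βt + γ)/(t² + 12)


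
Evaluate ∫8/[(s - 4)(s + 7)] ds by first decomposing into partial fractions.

Decompose: 8/[(s - 4)(s + 7)] = (8/11)/(s - 4) - (8/11)/(s + 7). Integrate each term: (8/11) ln|(s - 4)| - (8/11) ln|(s + 7)| + C


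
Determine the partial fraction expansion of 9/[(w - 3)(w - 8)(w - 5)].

Using cover-up method: P = 9/10, Q = 3/5, R = -3/2
Result: (9/10)/(w - 3) + (3/5)/(w - 8) - (3/2)/(w - 5)


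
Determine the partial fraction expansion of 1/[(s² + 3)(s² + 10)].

Coefficient matching gives A = C = 0, B = 1/(10-3) = 1/7, D = -B = -1/7
Result: (1/7)/(s² + 3) - (1/7)/(s² + 10)


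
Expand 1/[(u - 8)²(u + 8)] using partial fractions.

Cover-up at u=-8: C = 1/(-8 - 8)² = 1/256. Cover-up at u=8: B = 1/(8 + 8) = 1/16. Comparing u² coeff: A = -C = -1/256
Result: (-1/256)/(u - 8) + (1/16)/(u - 8)² + (1/256)/(u + 8)


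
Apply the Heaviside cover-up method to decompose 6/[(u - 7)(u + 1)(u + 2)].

Cover (u - 7), u=7: P = 6/[(7 + 1)(7 + 2)] = 1/12. Cover (u + 1), u=-1: Q = 6/[(-1 - 7)(-1 + 2)] = -3/4. Cover (u + 2), u=-2: R = 6/[(-2 - 7)(-2 + 1)] = 2/3.
Result: (1/12)/(u - 7) - (3/4)/(u + 1) + (2/3)/(u + 2)


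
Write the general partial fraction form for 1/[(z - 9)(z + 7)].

Distinct linear factors: P/(z - 9) + Q/(z + 7)


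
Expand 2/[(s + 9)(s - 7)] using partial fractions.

2/(s + 9)(s - 7) = A/(s + 9) + B/(s - 7). A = 2/(-9 - 7) = -1/8, B = 2/(7 + 9) = 1/8
Result: (-1/8)/(s + 9) + (1/8)/(s - 7)


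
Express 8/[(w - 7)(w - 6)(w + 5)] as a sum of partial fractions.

Using cover-up method: A = 2/3, B = -8/11, C = 2/33
Result: (2/3)/(w - 7) - (8/11)/(w - 6) + (2/33)/(w + 5)


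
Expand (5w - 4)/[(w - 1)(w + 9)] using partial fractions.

At w=1: A = (5·1 - 4)/(1 + 9) = 1/10. At w=-9: B = (5·(-9) - 4)/(-9 - 1) = 49/10
Result: (1/10)/(w - 1) + (49/10)/(w + 9)


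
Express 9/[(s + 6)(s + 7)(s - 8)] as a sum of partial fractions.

Using cover-up method: A = -9/14, B = 3/5, C = 3/70
Result: (-9/14)/(s + 6) + (3/5)/(s + 7) + (3/70)/(s - 8)


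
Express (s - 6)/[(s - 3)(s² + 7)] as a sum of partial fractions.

At s=3: P = (1·3 - 6)/(3² + 7) = -3/16. Q = -P = 3/16, R = 1 - 3·P = 25/16
Result: (-3/16)/(s - 3) + ((3/16)s + 25/16)/(s² + 7)


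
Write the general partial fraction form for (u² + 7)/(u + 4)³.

Repeated linear factor (power 3): A/(u + 4) + B/(u + 4)² + C/(u + 4)³


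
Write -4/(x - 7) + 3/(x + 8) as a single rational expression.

Common denominator (x - 7)(x + 8). Numerator: -4(x + 8) + 3(x - 7) = (-4x - 32) + (3x - 21) = -x - 53
Result: (-x - 53)/[(x - 7)(x + 8)]


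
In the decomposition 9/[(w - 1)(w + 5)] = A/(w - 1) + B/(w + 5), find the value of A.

Cover-up at w = 1: A = 9/(1 + 5) = 9/6 = 3/2


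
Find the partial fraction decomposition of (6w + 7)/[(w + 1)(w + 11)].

At w=-1: P = (6·(-1) + 7)/(-1 + 11) = 1/10. At w=-11: Q = (6·(-11) + 7)/(-11 + 1) = 59/10
Result: (1/10)/(w + 1) + (59/10)/(w + 11)


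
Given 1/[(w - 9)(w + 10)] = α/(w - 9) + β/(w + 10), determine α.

Cover-up at w = 9: α = 1/(9 + 10) = 1/19


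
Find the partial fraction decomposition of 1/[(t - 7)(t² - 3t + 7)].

Cover-up at t = 7: A = 1/(7² - 3·7 + 7) = 1/35. Then B = -A = -1/35, C = -A·(-3 + 7) = -4/35
Result: (1/35)/(t - 7) - ((1/35)t + 4/35)/(t² - 3t + 7)


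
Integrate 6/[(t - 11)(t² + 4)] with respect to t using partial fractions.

Cover-up at t=11: A = 6/(11²+4) = 6/125. Coeff matching: B = -6/125, C = -66/125. Decomposition: (6/125)/(t - 11) - ((6/125)t + 66/125)/(t² + 4). Integrate: linear → ln, quadratic → (1/2)ln + arctan: (6/125) ln|(t - 11)| - (3/125) ln(t² + 4) - (33/125) arctan(t/2) + C


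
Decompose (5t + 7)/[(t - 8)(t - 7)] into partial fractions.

At t=8: α = (5·8 + 7)/(8 - 7) = 47. At t=7: β = (5·7 + 7)/(7 - 8) = -42
Result: 47/(t - 8) - 42/(t - 7)


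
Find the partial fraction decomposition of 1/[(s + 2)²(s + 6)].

Cover-up at s=-6: R = 1/(-6 + 2)² = 1/16. Cover-up at s=-2: Q = 1/(-2 + 6) = 1/4. Comparing s² coeff: P = -R = -1/16
Result: (-1/16)/(s + 2) + (1/4)/(s + 2)² + (1/16)/(s + 6)


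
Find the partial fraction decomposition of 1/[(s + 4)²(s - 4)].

Cover-up at s=4: C = 1/(4 + 4)² = 1/64. Cover-up at s=-4: B = 1/(-4 - 4) = -1/8. Comparing s² coeff: A = -C = -1/64
Result: (-1/64)/(s + 4) - (1/8)/(s + 4)² + (1/64)/(s - 4)


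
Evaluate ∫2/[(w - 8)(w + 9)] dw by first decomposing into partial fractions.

Decompose: 2/[(w - 8)(w + 9)] = (2/17)/(w - 8) - (2/17)/(w + 9). Integrate each term: (2/17) ln|(w - 8)| - (2/17) ln|(w + 9)| + C


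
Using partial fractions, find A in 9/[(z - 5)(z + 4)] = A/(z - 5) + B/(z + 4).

Cover-up at z = 5: A = 9/(5 + 4) = 9/9 = 1


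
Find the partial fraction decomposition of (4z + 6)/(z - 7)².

(4z + 6) = A(z - 7) + B. At z = 7: B = 4·7 + 6 = 34. Coeff of z: A = 4
Result: 4/(z - 7) + 34/(z - 7)²


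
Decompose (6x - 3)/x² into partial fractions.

(6x - 3) = Px + Q. At x = 0: Q = 6·0 - 3 = -3. Coeff of x: P = 6
Result: 6/x - 3/x²


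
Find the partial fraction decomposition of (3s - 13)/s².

(3s - 13) = As + B. At s = 0: B = 3·0 - 13 = -13. Coeff of s: A = 3
Result: 3/s - 13/s²


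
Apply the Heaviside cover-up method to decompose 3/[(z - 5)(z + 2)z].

Cover (z - 5), z=5: α = 3/[(5 + 2)(5 - 0)] = 3/35. Cover (z + 2), z=-2: β = 3/[(-2 - 5)(-2 - 0)] = 3/14. Cover z, z=0: γ = 3/[(0 - 5)(0 + 2)] = -3/10.
Result: (3/35)/(z - 5) + (3/14)/(z + 2) - (3/10)/z


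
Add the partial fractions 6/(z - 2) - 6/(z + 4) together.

Common denominator (z - 2)(z + 4). Numerator: 6(z + 4) - 6(z - 2) = (6z + 24) - (6z - 12) = 36
Result: (36)/[(z - 2)(z + 4)]


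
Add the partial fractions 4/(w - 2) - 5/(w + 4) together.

Common denominator (w - 2)(w + 4). Numerator: 4(w + 4) - 5(w - 2) = (4w + 16) - (5w - 10) = -w + 26
Result: (-w + 26)/[(w - 2)(w + 4)]


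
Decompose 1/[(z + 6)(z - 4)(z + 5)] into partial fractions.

Using cover-up method: A = 1/10, B = 1/90, C = -1/9
Result: (1/10)/(z + 6) + (1/90)/(z - 4) - (1/9)/(z + 5)


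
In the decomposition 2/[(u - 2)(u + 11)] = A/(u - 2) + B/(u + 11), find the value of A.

Cover-up at u = 2: A = 2/(2 + 11) = 2/13


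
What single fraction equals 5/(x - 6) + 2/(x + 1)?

Common denominator (x - 6)(x + 1). Numerator: 5(x + 1) + 2(x - 6) = (5x + 5) + (2x - 12) = 7x - 7
Result: (7x - 7)/[(x - 6)(x + 1)]


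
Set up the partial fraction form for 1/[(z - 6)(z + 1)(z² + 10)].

Two linear + quadratic: α/(z - 6) + β/(z + 1) + (γz + δ)/(z² + 10)


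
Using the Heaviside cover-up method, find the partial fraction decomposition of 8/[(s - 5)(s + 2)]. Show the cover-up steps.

Cover (s - 5): set s=5, get A = 8/(5 + 2) = 8/7. Cover (s + 2): set s=-2, get B = 8/(-2 - 5) = -8/7.
Result: (8/7)/(s - 5) - (8/7)/(s + 2)


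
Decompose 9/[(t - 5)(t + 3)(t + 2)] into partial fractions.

Using cover-up method: P = 9/56, Q = 9/8, R = -9/7
Result: (9/56)/(t - 5) + (9/8)/(t + 3) - (9/7)/(t + 2)


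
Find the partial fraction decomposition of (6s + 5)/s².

(6s + 5) = As + B. At s = 0: B = 6·0 + 5 = 5. Coeff of s: A = 6
Result: 6/s + 5/s²


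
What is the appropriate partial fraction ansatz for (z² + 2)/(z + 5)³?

Repeated linear factor (power 3): α/(z + 5) + β/(z + 5)² + γ/(z + 5)³


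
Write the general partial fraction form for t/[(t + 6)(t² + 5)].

Linear + irreducible quadratic: P/(t + 6) + (Qt + R)/(t² + 5)


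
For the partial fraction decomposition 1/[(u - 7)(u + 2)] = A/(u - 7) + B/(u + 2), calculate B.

Cover-up at u = -2: B = 1/(-2 - 7) = -1/9


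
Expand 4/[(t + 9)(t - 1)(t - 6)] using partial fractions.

Using cover-up method: A = 2/75, B = -2/25, C = 4/75
Result: (2/75)/(t + 9) - (2/25)/(t - 1) + (4/75)/(t - 6)


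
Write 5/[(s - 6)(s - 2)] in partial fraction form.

5/(s - 6)(s - 2) = α/(s - 6) + β/(s - 2). α = 5/(6 - 2) = 5/4, β = 5/(2 - 6) = -5/4
Result: (5/4)/(s - 6) - (5/4)/(s - 2)


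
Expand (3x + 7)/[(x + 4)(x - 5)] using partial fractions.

At x=-4: α = (3·(-4) + 7)/(-4 - 5) = 5/9. At x=5: β = (3·5 + 7)/(5 + 4) = 22/9
Result: (5/9)/(x + 4) + (22/9)/(x - 5)


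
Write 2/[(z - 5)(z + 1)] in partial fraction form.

2/(z - 5)(z + 1) = P/(z - 5) + Q/(z + 1). P = 2/(5 + 1) = 1/3, Q = 2/(-1 - 5) = -1/3
Result: (1/3)/(z - 5) - (1/3)/(z + 1)


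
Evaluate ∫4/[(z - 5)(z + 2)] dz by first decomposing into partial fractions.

Decompose: 4/[(z - 5)(z + 2)] = (4/7)/(z - 5) - (4/7)/(z + 2). Integrate each term: (4/7) ln|(z - 5)| - (4/7) ln|(z + 2)| + C


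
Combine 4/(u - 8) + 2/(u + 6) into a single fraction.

Common denominator (u - 8)(u + 6). Numerator: 4(u + 6) + 2(u - 8) = (4u + 24) + (2u - 16) = 6u + 8
Result: (6u + 8)/[(u - 8)(u + 6)]


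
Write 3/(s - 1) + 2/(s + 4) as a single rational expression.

Common denominator (s - 1)(s + 4). Numerator: 3(s + 4) + 2(s - 1) = (3s + 12) + (2s - 2) = 5s + 10
Result: (5s + 10)/[(s - 1)(s + 4)]


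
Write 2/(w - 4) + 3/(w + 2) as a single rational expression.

Common denominator (w - 4)(w + 2). Numerator: 2(w + 2) + 3(w - 4) = (2w + 4) + (3w - 12) = 5w - 8
Result: (5w - 8)/[(w - 4)(w + 2)]


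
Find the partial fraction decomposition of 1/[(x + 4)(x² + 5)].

Cover-up at x = -4: P = 1/((-4)² + 5) = 1/21. Then Q = -P = -1/21, R = -P·(0 - 4) = 4/21
Result: (1/21)/(x + 4) - ((1/21)x - 4/21)/(x² + 5)


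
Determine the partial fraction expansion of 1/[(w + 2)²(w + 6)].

Cover-up at w=-6: γ = 1/(-6 + 2)² = 1/16. Cover-up at w=-2: β = 1/(-2 + 6) = 1/4. Comparing w² coeff: α = -γ = -1/16
Result: (-1/16)/(w + 2) + (1/4)/(w + 2)² + (1/16)/(w + 6)


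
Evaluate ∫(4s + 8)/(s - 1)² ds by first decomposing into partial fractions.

Decompose: P = 4, Q = 4·1 + 8 = 12, so (4s + 8)/(s - 1)² = 4/(s - 1) + 12/(s - 1)². Integrate: ∫ P/(s - 1) ds = 4 ln|(s - 1)|; ∫ Q/(s - 1)² ds = -12/(s - 1). Sum: 4 ln|(s - 1)| - 12/(s - 1) + C


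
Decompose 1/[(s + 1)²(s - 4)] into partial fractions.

Cover-up at s=4: C = 1/(4 + 1)² = 1/25. Cover-up at s=-1: B = 1/(-1 - 4) = -1/5. Comparing s² coeff: A = -C = -1/25
Result: (-1/25)/(s + 1) - (1/5)/(s + 1)² + (1/25)/(s - 4)


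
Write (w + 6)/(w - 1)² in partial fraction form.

(w + 6) = P(w - 1) + Q. At w = 1: Q = 1·1 + 6 = 7. Coeff of w: P = 1
Result: 1/(w - 1) + 7/(w - 1)²


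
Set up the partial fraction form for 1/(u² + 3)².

Repeated quadratic factor: (αu + β)/(u² + 3) + (γu + δ)/(u² + 3)²


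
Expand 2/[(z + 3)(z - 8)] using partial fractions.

2/(z + 3)(z - 8) = α/(z + 3) + β/(z - 8). α = 2/(-3 - 8) = -2/11, β = 2/(8 + 3) = 2/11
Result: (-2/11)/(z + 3) + (2/11)/(z - 8)


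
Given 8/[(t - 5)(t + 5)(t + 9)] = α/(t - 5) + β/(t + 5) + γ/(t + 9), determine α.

Cover-up at t = 5: α = 8/[(5 + 5)(5 + 9)] = 8/[(10)(14)] = 8/140 = 2/35


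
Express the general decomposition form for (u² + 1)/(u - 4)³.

Repeated linear factor (power 3): P/(u - 4) + Q/(u - 4)² + R/(u - 4)³


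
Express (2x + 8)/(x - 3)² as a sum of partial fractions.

(2x + 8) = A(x - 3) + B. At x = 3: B = 2·3 + 8 = 14. Coeff of x: A = 2
Result: 2/(x - 3) + 14/(x - 3)²


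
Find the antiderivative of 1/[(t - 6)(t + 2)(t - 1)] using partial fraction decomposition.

Cover-up: A = 1/40, B = 1/24, C = -1/15. Decomposition: (1/40)/(t - 6) + (1/24)/(t + 2) - (1/15)/(t - 1). Integrate each term: (1/40) ln|(t - 6)| + (1/24) ln|(t + 2)| - (1/15) ln|(t - 1)| + C


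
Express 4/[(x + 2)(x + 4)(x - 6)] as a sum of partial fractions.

Using cover-up method: α = -1/4, β = 1/5, γ = 1/20
Result: (-1/4)/(x + 2) + (1/5)/(x + 4) + (1/20)/(x - 6)


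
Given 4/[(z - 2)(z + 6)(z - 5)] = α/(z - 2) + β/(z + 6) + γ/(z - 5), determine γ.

Cover-up at z = 5: γ = 4/[(5 - 2)(5 + 6)] = 4/[(3)(11)] = 4/33


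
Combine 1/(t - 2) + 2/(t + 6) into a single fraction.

Common denominator (t - 2)(t + 6). Numerator: 1(t + 6) + 2(t - 2) = (t + 6) + (2t - 4) = 3t + 2
Result: (3t + 2)/[(t - 2)(t + 6)]


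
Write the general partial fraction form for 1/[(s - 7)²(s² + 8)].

Repeated linear + quadratic: α/(s - 7) + β/(s - 7)² + (γs + δ)/(s² + 8)


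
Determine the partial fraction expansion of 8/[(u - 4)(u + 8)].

8/(u - 4)(u + 8) = α/(u - 4) + β/(u + 8). α = 8/(4 + 8) = 2/3, β = 8/(-8 - 4) = -2/3
Result: (2/3)/(u - 4) - (2/3)/(u + 8)


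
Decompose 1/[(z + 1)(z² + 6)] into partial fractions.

Cover-up at z = -1: A = 1/((-1)² + 6) = 1/7. Then B = -A = -1/7, C = -A·(0 - 1) = 1/7
Result: (1/7)/(z + 1) - ((1/7)z - 1/7)/(z² + 6)


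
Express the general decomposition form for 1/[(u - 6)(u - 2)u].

Three distinct linear factors: A/(u - 6) + B/(u - 2) + C/u


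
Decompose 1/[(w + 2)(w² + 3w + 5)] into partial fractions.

Cover-up at w = -2: A = 1/((-2)² + 3·(-2) + 5) = 1/3. Then B = -A = -1/3, C = -A·(3 - 2) = -1/3
Result: (1/3)/(w + 2) - ((1/3)w + 1/3)/(w² + 3w + 5)


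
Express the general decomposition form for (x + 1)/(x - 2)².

Repeated linear factor: A/(x - 2) + B/(x - 2)²


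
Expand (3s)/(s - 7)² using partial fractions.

(3s) = A(s - 7) + B. At s = 7: B = 3·7 + 0 = 21. Coeff of s: A = 3
Result: 3/(s - 7) + 21/(s - 7)²


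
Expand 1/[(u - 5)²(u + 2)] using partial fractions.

Cover-up at u=-2: R = 1/(-2 - 5)² = 1/49. Cover-up at u=5: Q = 1/(5 + 2) = 1/7. Comparing u² coeff: P = -R = -1/49
Result: (-1/49)/(u - 5) + (1/7)/(u - 5)² + (1/49)/(u + 2)


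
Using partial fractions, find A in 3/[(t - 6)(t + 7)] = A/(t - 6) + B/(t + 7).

Cover-up at t = 6: A = 3/(6 + 7) = 3/13


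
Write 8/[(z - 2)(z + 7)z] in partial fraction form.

Using cover-up method: A = 4/9, B = 8/63, C = -4/7
Result: (4/9)/(z - 2) + (8/63)/(z + 7) - (4/7)/z


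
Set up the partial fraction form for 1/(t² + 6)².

Repeated quadratic factor: (Pt + Q)/(t² + 6) + (Rt + S)/(t² + 6)²


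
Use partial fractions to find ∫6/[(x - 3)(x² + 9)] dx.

Cover-up at x=3: A = 6/(3²+9) = 1/3. Coeff matching: B = -1/3, C = -1. Decomposition: (1/3)/(x - 3) - ((1/3)x + 1)/(x² + 9). Integrate: linear → ln, quadratic → (1/2)ln + arctan: (1/3) ln|(x - 3)| - (1/6) ln(x² + 9) - (1/3) arctan(x/3) + C


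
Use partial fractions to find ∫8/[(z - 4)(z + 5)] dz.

Decompose: 8/[(z - 4)(z + 5)] = (8/9)/(z - 4) - (8/9)/(z + 5). Integrate each term: (8/9) ln|(z - 4)| - (8/9) ln|(z + 5)| + C


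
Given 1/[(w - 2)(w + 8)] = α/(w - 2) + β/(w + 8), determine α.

Cover-up at w = 2: α = 1/(2 + 8) = 1/10


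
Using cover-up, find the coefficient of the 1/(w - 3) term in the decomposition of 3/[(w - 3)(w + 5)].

Cover (w - 3), set w=3: 3/((w + 5) at w=3) = 3/(8) = 3/8


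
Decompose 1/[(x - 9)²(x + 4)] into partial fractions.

Cover-up at x=-4: γ = 1/(-4 - 9)² = 1/169. Cover-up at x=9: β = 1/(9 + 4) = 1/13. Comparing x² coeff: α = -γ = -1/169
Result: (-1/169)/(x - 9) + (1/13)/(x - 9)² + (1/169)/(x + 4)


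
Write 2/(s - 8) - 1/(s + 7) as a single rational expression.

Common denominator (s - 8)(s + 7). Numerator: 2(s + 7) - 1(s - 8) = (2s + 14) - (s - 8) = s + 22
Result: (s + 22)/[(s - 8)(s + 7)]


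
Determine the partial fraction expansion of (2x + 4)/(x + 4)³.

(2x + 4) = P(x + 4)² + Q(x + 4) + R. At x = -4: R = 2·(-4) + 4 = -4. Coefficients: P = 0, Q = 2
Result: 2/(x + 4)² - 4/(x + 4)³


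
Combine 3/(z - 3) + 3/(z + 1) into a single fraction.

Common denominator (z - 3)(z + 1). Numerator: 3(z + 1) + 3(z - 3) = (3z + 3) + (3z - 9) = 6z - 6
Result: (6z - 6)/[(z - 3)(z + 1)]


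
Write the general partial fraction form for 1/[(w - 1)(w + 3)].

Distinct linear factors: α/(w - 1) + β/(w + 3)


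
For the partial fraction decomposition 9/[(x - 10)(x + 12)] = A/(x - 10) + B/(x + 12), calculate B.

Cover-up at x = -12: B = 9/(-12 - 10) = -9/22


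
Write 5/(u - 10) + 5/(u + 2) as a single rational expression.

Common denominator (u - 10)(u + 2). Numerator: 5(u + 2) + 5(u - 10) = (5u + 10) + (5u - 50) = 10u - 40
Result: (10u - 40)/[(u - 10)(u + 2)]


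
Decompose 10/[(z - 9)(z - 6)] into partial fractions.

10/(z - 9)(z - 6) = α/(z - 9) + β/(z - 6). α = 10/(9 - 6) = 10/3, β = 10/(6 - 9) = -10/3
Result: (10/3)/(z - 9) - (10/3)/(z - 6)


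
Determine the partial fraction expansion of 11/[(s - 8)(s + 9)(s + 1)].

Using cover-up method: P = 11/153, Q = 11/136, R = -11/72
Result: (11/153)/(s - 8) + (11/136)/(s + 9) - (11/72)/(s + 1)


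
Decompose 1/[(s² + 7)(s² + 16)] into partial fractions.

Coefficient matching gives A = C = 0, B = 1/(16-7) = 1/9, D = -B = -1/9
Result: (1/9)/(s² + 7) - (1/9)/(s² + 16)


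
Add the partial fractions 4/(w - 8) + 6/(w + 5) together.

Common denominator (w - 8)(w + 5). Numerator: 4(w + 5) + 6(w - 8) = (4w + 20) + (6w - 48) = 10w - 28
Result: (10w - 28)/[(w - 8)(w + 5)]


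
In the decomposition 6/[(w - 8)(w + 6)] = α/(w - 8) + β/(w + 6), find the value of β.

Cover-up at w = -6: β = 6/(-6 - 8) = -6/14 = -3/7


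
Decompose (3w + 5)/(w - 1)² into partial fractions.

(3w + 5) = A(w - 1) + B. At w = 1: B = 3·1 + 5 = 8. Coeff of w: A = 3
Result: 3/(w - 1) + 8/(w - 1)²


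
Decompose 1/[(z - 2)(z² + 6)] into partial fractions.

Cover-up at z = 2: P = 1/(2² + 6) = 1/10. Then Q = -P = -1/10, R = -P·(0 + 2) = -1/5
Result: (1/10)/(z - 2) - ((1/10)z + 1/5)/(z² + 6)


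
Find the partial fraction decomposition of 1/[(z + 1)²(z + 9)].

Cover-up at z=-9: R = 1/(-9 + 1)² = 1/64. Cover-up at z=-1: Q = 1/(-1 + 9) = 1/8. Comparing z² coeff: P = -R = -1/64
Result: (-1/64)/(z + 1) + (1/8)/(z + 1)² + (1/64)/(z + 9)


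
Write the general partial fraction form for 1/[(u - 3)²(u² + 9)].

Repeated linear + quadratic: P/(u - 3) + Q/(u - 3)² + (Ru + S)/(u² + 9)


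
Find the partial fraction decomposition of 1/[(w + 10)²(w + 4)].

Cover-up at w=-4: C = 1/(-4 + 10)² = 1/36. Cover-up at w=-10: B = 1/(-10 + 4) = -1/6. Comparing w² coeff: A = -C = -1/36
Result: (-1/36)/(w + 10) - (1/6)/(w + 10)² + (1/36)/(w + 4)


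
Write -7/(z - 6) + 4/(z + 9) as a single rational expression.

Common denominator (z - 6)(z + 9). Numerator: -7(z + 9) + 4(z - 6) = (-7z - 63) + (4z - 24) = -3z - 87
Result: (-3z - 87)/[(z - 6)(z + 9)]


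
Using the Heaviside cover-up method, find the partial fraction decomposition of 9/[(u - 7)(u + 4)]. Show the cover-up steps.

Cover (u - 7): set u=7, get P = 9/(7 + 4) = 9/11. Cover (u + 4): set u=-4, get Q = 9/(-4 - 7) = -9/11.
Result: (9/11)/(u - 7) - (9/11)/(u + 4)


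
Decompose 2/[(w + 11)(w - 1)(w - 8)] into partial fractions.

Using cover-up method: A = 1/114, B = -1/42, C = 2/133
Result: (1/114)/(w + 11) - (1/42)/(w - 1) + (2/133)/(w - 8)


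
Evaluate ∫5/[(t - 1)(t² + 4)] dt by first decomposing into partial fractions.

Cover-up at t=1: P = 5/(1²+4) = 1. Coeff matching: Q = -1, R = -1. Decomposition: 1/(t - 1) - (t + 1)/(t² + 4). Integrate: linear → ln, quadratic → (1/2)ln + arctan: ln|(t - 1)| - (1/2) ln(t² + 4) - (1/2) arctan(t/2) + C


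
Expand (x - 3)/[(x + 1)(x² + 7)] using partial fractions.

At x=-1: P = (1·(-1) - 3)/((-1)² + 7) = -1/2. Q = -P = 1/2, R = 1 - (-1)·P = 1/2
Result: (-1/2)/(x + 1) + ((1/2)x + 1/2)/(x² + 7)


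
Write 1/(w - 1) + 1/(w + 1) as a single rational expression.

Common denominator (w - 1)(w + 1). Numerator: 1(w + 1) + 1(w - 1) = (w + 1) + (w - 1) = 2w
Result: (2w)/[(w - 1)(w + 1)]


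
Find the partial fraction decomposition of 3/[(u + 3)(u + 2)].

3/(u + 3)(u + 2) = α/(u + 3) + β/(u + 2). α = 3/(-3 + 2) = -3, β = 3/(-2 + 3) = 3
Result: -3/(u + 3) + 3/(u + 2)


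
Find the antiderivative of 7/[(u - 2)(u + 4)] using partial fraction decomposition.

Decompose: 7/[(u - 2)(u + 4)] = (7/6)/(u - 2) - (7/6)/(u + 4). Integrate each term: (7/6) ln|(u - 2)| - (7/6) ln|(u + 4)| + C


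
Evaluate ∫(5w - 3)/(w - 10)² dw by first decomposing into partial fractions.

Decompose: α = 5, β = 5·10 - 3 = 47, so (5w - 3)/(w - 10)² = 5/(w - 10) + 47/(w - 10)². Integrate: ∫ α/(w - 10) dw = 5 ln|(w - 10)|; ∫ β/(w - 10)² dw = -47/(w - 10). Sum: 5 ln|(w - 10)| - 47/(w - 10) + C


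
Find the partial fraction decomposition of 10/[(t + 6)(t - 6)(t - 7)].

Using cover-up method: P = 5/78, Q = -5/6, R = 10/13
Result: (5/78)/(t + 6) - (5/6)/(t - 6) + (10/13)/(t - 7)


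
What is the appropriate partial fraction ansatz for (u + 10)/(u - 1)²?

Repeated linear factor: α/(u - 1) + β/(u - 1)²


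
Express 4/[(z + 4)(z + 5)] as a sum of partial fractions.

4/(z + 4)(z + 5) = P/(z + 4) + Q/(z + 5). P = 4/(-4 + 5) = 4, Q = 4/(-5 + 4) = -4
Result: 4/(z + 4) - 4/(z + 5)


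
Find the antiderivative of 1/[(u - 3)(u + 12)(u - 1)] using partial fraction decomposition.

Cover-up: P = 1/30, Q = 1/195, R = -1/26. Decomposition: (1/30)/(u - 3) + (1/195)/(u + 12) - (1/26)/(u - 1). Integrate each term: (1/30) ln|(u - 3)| + (1/195) ln|(u + 12)| - (1/26) ln|(u - 1)| + C


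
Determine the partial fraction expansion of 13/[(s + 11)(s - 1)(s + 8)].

Using cover-up method: α = 13/36, β = 13/108, γ = -13/27
Result: (13/36)/(s + 11) + (13/108)/(s - 1) - (13/27)/(s + 8)


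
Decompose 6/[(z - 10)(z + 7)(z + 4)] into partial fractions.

Using cover-up method: P = 3/119, Q = 2/17, R = -1/7
Result: (3/119)/(z - 10) + (2/17)/(z + 7) - (1/7)/(z + 4)


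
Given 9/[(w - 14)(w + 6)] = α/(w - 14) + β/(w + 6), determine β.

Cover-up at w = -6: β = 9/(-6 - 14) = -9/20


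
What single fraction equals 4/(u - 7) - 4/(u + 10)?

Common denominator (u - 7)(u + 10). Numerator: 4(u + 10) - 4(u - 7) = (4u + 40) - (4u - 28) = 68
Result: (68)/[(u - 7)(u + 10)]


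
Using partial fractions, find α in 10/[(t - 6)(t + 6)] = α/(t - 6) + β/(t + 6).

Cover-up at t = 6: α = 10/(6 + 6) = 10/12 = 5/6


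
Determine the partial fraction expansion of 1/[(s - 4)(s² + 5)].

Cover-up at s = 4: P = 1/(4² + 5) = 1/21. Then Q = -P = -1/21, R = -P·(0 + 4) = -4/21
Result: (1/21)/(s - 4) - ((1/21)s + 4/21)/(s² + 5)


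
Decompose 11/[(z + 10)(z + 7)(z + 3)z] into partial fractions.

Using Heaviside cover-up: (-11/210)/(z + 10) + (11/84)/(z + 7) - (11/84)/(z + 3) + (11/210)/z


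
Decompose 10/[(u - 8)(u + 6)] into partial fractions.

10/(u - 8)(u + 6) = P/(u - 8) + Q/(u + 6). P = 10/(8 + 6) = 5/7, Q = 10/(-6 - 8) = -5/7
Result: (5/7)/(u - 8) - (5/7)/(u + 6)


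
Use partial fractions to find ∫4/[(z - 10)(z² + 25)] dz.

Cover-up at z=10: A = 4/(10²+25) = 4/125. Coeff matching: B = -4/125, C = -8/25. Decomposition: (4/125)/(z - 10) - ((4/125)z + 8/25)/(z² + 25). Integrate: linear → ln, quadratic → (1/2)ln + arctan: (4/125) ln|(z - 10)| - (2/125) ln(z² + 25) - (8/125) arctan(z/5) + C


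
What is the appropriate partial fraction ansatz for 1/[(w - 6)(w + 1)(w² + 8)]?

Two linear + quadratic: A/(w - 6) + B/(w + 1) + (Cw + D)/(w² + 8)


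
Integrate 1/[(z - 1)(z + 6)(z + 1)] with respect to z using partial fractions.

Cover-up: A = 1/14, B = 1/35, C = -1/10. Decomposition: (1/14)/(z - 1) + (1/35)/(z + 6) - (1/10)/(z + 1). Integrate each term: (1/14) ln|(z - 1)| + (1/35) ln|(z + 6)| - (1/10) ln|(z + 1)| + C


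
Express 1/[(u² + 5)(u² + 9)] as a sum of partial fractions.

Coefficient matching gives P = R = 0, Q = 1/(9-5) = 1/4, S = -Q = -1/4
Result: (1/4)/(u² + 5) - (1/4)/(u² + 9)


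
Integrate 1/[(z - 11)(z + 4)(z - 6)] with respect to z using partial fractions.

Cover-up: α = 1/75, β = 1/150, γ = -1/50. Decomposition: (1/75)/(z - 11) + (1/150)/(z + 4) - (1/50)/(z - 6). Integrate each term: (1/75) ln|(z - 11)| + (1/150) ln|(z + 4)| - (1/50) ln|(z - 6)| + C


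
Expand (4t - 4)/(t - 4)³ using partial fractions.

(4t - 4) = A(t - 4)² + B(t - 4) + C. At t = 4: C = 4·4 - 4 = 12. Coefficients: A = 0, B = 4
Result: 4/(t - 4)² + 12/(t - 4)³


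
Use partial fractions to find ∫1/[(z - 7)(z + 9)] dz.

Decompose: 1/[(z - 7)(z + 9)] = (1/16)/(z - 7) - (1/16)/(z + 9). Integrate each term: (1/16) ln|(z - 7)| - (1/16) ln|(z + 9)| + C


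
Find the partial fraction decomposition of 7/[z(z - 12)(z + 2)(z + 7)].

Using Heaviside cover-up: (-1/24)/z + (1/456)/(z - 12) + (1/20)/(z + 2) - (1/95)/(z + 7)


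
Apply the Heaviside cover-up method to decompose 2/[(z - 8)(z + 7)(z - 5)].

Cover (z - 8), z=8: P = 2/[(8 + 7)(8 - 5)] = 2/45. Cover (z + 7), z=-7: Q = 2/[(-7 - 8)(-7 - 5)] = 1/90. Cover (z - 5), z=5: R = 2/[(5 - 8)(5 + 7)] = -1/18.
Result: (2/45)/(z - 8) + (1/90)/(z + 7) - (1/18)/(z - 5)


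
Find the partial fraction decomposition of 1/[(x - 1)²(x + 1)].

Cover-up at x=-1: R = 1/(-1 - 1)² = 1/4. Cover-up at x=1: Q = 1/(1 + 1) = 1/2. Comparing x² coeff: P = -R = -1/4
Result: (-1/4)/(x - 1) + (1/2)/(x - 1)² + (1/4)/(x + 1)


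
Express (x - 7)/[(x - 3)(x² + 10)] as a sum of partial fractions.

At x=3: P = (1·3 - 7)/(3² + 10) = -4/19. Q = -P = 4/19, R = 1 - 3·P = 31/19
Result: (-4/19)/(x - 3) + ((4/19)x + 31/19)/(x² + 10)


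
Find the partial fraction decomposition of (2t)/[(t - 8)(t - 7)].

At t=8: α = (2·8 + 0)/(8 - 7) = 16. At t=7: β = (2·7 + 0)/(7 - 8) = -14
Result: 16/(t - 8) - 14/(t - 7)


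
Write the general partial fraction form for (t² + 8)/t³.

Repeated linear factor (power 3): α/t + β/t² + γ/t³


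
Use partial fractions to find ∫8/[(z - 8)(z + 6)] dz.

Decompose: 8/[(z - 8)(z + 6)] = (4/7)/(z - 8) - (4/7)/(z + 6). Integrate each term: (4/7) ln|(z - 8)| - (4/7) ln|(z + 6)| + C


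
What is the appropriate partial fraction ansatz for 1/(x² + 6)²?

Repeated quadratic factor: (Px + Q)/(x² + 6) + (Rx + S)/(x² + 6)²


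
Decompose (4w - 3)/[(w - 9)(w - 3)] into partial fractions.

At w=9: α = (4·9 - 3)/(9 - 3) = 11/2. At w=3: β = (4·3 - 3)/(3 - 9) = -3/2
Result: (11/2)/(w - 9) - (3/2)/(w - 3)


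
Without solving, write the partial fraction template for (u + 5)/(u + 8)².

Repeated linear factor: A/(u + 8) + B/(u + 8)²


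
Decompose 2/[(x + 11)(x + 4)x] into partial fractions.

Using cover-up method: A = 2/77, B = -1/14, C = 1/22
Result: (2/77)/(x + 11) - (1/14)/(x + 4) + (1/22)/x


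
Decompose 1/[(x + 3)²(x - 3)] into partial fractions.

Cover-up at x=3: C = 1/(3 + 3)² = 1/36. Cover-up at x=-3: B = 1/(-3 - 3) = -1/6. Comparing x² coeff: A = -C = -1/36
Result: (-1/36)/(x + 3) - (1/6)/(x + 3)² + (1/36)/(x - 3)


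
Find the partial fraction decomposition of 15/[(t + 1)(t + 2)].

15/(t + 1)(t + 2) = α/(t + 1) + β/(t + 2). α = 15/(-1 + 2) = 15, β = 15/(-2 + 1) = -15
Result: 15/(t + 1) - 15/(t + 2)


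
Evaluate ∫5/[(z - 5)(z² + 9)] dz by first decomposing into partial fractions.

Cover-up at z=5: α = 5/(5²+9) = 5/34. Coeff matching: β = -5/34, γ = -25/34. Decomposition: (5/34)/(z - 5) - ((5/34)z + 25/34)/(z² + 9). Integrate: linear → ln, quadratic → (1/2)ln + arctan: (5/34) ln|(z - 5)| - (5/68) ln(z² + 9) - (25/102) arctan(z/3) + C


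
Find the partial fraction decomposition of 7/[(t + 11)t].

7/(t + 11)t = α/(t + 11) + β/t. α = 7/(-11 - 0) = -7/11, β = 7/(0 + 11) = 7/11
Result: (-7/11)/(t + 11) + (7/11)/t


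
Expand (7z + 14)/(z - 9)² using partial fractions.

(7z + 14) = P(z - 9) + Q. At z = 9: Q = 7·9 + 14 = 77. Coeff of z: P = 7
Result: 7/(z - 9) + 77/(z - 9)²


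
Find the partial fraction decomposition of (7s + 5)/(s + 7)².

(7s + 5) = A(s + 7) + B. At s = -7: B = 7·(-7) + 5 = -44. Coeff of s: A = 7
Result: 7/(s + 7) - 44/(s + 7)²


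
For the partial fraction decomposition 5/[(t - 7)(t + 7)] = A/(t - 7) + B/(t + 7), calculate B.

Cover-up at t = -7: B = 5/(-7 - 7) = -5/14


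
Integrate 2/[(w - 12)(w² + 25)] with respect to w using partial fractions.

Cover-up at w=12: α = 2/(12²+25) = 2/169. Coeff matching: β = -2/169, γ = -24/169. Decomposition: (2/169)/(w - 12) - ((2/169)w + 24/169)/(w² + 25). Integrate: linear → ln, quadratic → (1/2)ln + arctan: (2/169) ln|(w - 12)| - (1/169) ln(w² + 25) - (24/845) arctan(w/5) + C


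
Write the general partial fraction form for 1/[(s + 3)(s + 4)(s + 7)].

Three distinct linear factors: P/(s + 3) + Q/(s + 4) + R/(s + 7)


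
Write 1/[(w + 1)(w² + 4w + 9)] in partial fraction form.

Cover-up at w = -1: A = 1/((-1)² + 4·(-1) + 9) = 1/6. Then B = -A = -1/6, C = -A·(4 - 1) = -1/2
Result: (1/6)/(w + 1) - ((1/6)w + 1/2)/(w² + 4w + 9)


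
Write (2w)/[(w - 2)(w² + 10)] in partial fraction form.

At w=2: α = (2·2 + 0)/(2² + 10) = 2/7. β = -α = -2/7, γ = 2 - 2·α = 10/7
Result: (2/7)/(w - 2) - ((2/7)w - 10/7)/(w² + 10)


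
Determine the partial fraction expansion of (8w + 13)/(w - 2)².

(8w + 13) = A(w - 2) + B. At w = 2: B = 8·2 + 13 = 29. Coeff of w: A = 8
Result: 8/(w - 2) + 29/(w - 2)²


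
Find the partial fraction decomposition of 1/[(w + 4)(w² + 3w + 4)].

Cover-up at w = -4: P = 1/((-4)² + 3·(-4) + 4) = 1/8. Then Q = -P = -1/8, R = -P·(3 - 4) = 1/8
Result: (1/8)/(w + 4) - ((1/8)w - 1/8)/(w² + 3w + 4)


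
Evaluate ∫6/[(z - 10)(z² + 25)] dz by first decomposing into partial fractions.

Cover-up at z=10: α = 6/(10²+25) = 6/125. Coeff matching: β = -6/125, γ = -12/25. Decomposition: (6/125)/(z - 10) - ((6/125)z + 12/25)/(z² + 25). Integrate: linear → ln, quadratic → (1/2)ln + arctan: (6/125) ln|(z - 10)| - (3/125) ln(z² + 25) - (12/125) arctan(z/5) + C


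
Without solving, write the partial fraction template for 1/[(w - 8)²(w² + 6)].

Repeated linear + quadratic: A/(w - 8) + B/(w - 8)² + (Cw + D)/(w² + 6)


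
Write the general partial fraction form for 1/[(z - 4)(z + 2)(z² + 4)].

Two linear + quadratic: P/(z - 4) + Q/(z + 2) + (Rz + S)/(z² + 4)


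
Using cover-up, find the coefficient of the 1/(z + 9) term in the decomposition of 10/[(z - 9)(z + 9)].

Cover (z + 9), set z=-9: 10/((z - 9) at z=-9) = 10/(-18) = -5/9


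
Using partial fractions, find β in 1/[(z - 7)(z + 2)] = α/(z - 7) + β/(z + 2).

Cover-up at z = -2: β = 1/(-2 - 7) = -1/9


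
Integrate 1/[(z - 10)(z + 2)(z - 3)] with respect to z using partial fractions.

Cover-up: A = 1/84, B = 1/60, C = -1/35. Decomposition: (1/84)/(z - 10) + (1/60)/(z + 2) - (1/35)/(z - 3). Integrate each term: (1/84) ln|(z - 10)| + (1/60) ln|(z + 2)| - (1/35) ln|(z - 3)| + C


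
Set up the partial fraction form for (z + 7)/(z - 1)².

Repeated linear factor: A/(z - 1) + B/(z - 1)²
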